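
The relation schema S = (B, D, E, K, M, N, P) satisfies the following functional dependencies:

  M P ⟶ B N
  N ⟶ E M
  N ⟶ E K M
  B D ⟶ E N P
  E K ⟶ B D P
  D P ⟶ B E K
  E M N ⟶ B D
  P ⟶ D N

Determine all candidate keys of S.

{N}; {P}; {B, D}; {E, K}

{N}⁺: N→EM adds E, M; N→EKM adds K; EK→BDP adds B, D, P → {B, D, E, K, M, N, P}.
{P}⁺: P→DN adds D, N; N→EM adds E, M; N→EKM adds K; EK→BDP adds B → {B, D, E, K, M, N, P}.
{B, D}⁺: BD→ENP adds E, N, P; DP→BEK adds K; N→EM adds M → {B, D, E, K, M, N, P}. Minimal: {D}⁺ = {D}; {B}⁺ = {B} — none reach the full schema.
{E, K}⁺: EK→BDP adds B, D, P; P→DN adds N; N→EM adds M → {B, D, E, K, M, N, P}. Minimal: {K}⁺ = {K}; {E}⁺ = {E} — none reach the full schema.
Any other superkey contains one of these as a subset, so there are no further candidate keys.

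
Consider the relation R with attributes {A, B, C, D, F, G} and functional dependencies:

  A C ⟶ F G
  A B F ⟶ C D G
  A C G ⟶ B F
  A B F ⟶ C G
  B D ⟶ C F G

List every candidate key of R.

{A, C}, {A, B, D}, {A, B, F}

Attribute A never appears on the right-hand side of any dependency, so A must belong to every candidate key.
{A}⁺ = {A}, which is not all of the schema, so we must add further attributes.
{A, C}⁺: AC→FG adds F, G; ACG→BF adds B; ABF→CDG adds D → {A, B, C, D, F, G}.
{A, B, D}⁺: BD→CFG adds C, F, G → {A, B, C, D, F, G}.
{A, B, F}⁺: ABF→CDG adds C, D, G → {A, B, C, D, F, G}.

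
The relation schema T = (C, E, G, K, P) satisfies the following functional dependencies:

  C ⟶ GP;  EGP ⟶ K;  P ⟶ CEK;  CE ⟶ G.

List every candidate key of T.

{C}⁺: C→GP adds G, P; P→CEK adds E, K → {C, E, G, K, P}.
{P}⁺: P→CEK adds C, E, K; CE→G adds G → {C, E, G, K, P}.
Any other superkey contains one of these as a subset, so there are no further candidate keys.

C, P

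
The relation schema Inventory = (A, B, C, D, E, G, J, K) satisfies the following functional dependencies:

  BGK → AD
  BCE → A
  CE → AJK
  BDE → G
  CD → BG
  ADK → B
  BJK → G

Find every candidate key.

Attributes C, E never appear on any right-hand side, so every candidate key must contain {C, E}.
{C, E}⁺ = {A, C, E, J, K}, which is not all of the schema, so we must add further attributes.
{B, C, E}⁺: BCE→A adds A; CE→AJK adds J, K; BJK→G adds G; BGK→AD adds D → {A, B, C, D, E, G, J, K}. Minimal: {C, E}⁺ = {A, C, E, J, K}; {B, E}⁺ = {B, E}; {B, C}⁺ = {B, C} — none reach the full schema.
{C, D, E}⁺: CE→AJK adds A, J, K; CD→BG adds B, G → {A, B, C, D, E, G, J, K}. Minimal: {D, E}⁺ = {D, E}; {C, E}⁺ = {A, C, E, J, K}; {C, D}⁺ = {B, C, D, G} — none reach the full schema.

(B, C, E), (C, D, E)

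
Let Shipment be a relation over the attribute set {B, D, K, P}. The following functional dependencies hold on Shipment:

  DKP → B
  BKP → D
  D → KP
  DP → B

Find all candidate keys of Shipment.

D, BKP

{D}⁺: D→KP adds K, P; DP→B adds B → {B, D, K, P}.
{B, K, P}⁺: BKP→D adds D → {B, D, K, P}. Minimal: {K, P}⁺ = {K, P}; {B, P}⁺ = {B, P}; {B, K}⁺ = {B, K} — none reach the full schema.
Any other superkey contains one of these as a subset, so there are no further candidate keys.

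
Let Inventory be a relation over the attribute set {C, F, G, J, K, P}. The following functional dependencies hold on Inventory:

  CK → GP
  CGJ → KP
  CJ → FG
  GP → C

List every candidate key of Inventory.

{C, J}; {G, J, P}

Attribute J never appears on the right-hand side of any dependency, so J must belong to every candidate key.
{J}⁺ = {J}, which is not all of the schema, so we must add further attributes.
{C, J}⁺: CJ→FG adds F, G; CGJ→KP adds K, P → {C, F, G, J, K, P}. Minimal: {J}⁺ = {J}; {C}⁺ = {C} — none reach the full schema.
{G, J, P}⁺: GP→C adds C; CGJ→KP adds K; CJ→FG adds F → {C, F, G, J, K, P}. Minimal: {J, P}⁺ = {J, P}; {G, P}⁺ = {C, G, P}; {G, J}⁺ = {G, J} — none reach the full schema.
Any other superkey contains one of these as a subset, so there are no further candidate keys.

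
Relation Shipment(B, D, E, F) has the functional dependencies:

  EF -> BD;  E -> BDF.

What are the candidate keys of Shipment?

Attribute E never appears on the right-hand side of any dependency, so E must belong to every candidate key.
{E}⁺ = {B, D, E, F}, which is all of the schema, so {E} is the only candidate key.

{E}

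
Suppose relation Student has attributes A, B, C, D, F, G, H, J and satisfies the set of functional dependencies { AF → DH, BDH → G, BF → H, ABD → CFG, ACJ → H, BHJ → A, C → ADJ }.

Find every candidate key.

BC, ABD, ABF, BFJ, BDHJ

Attribute B never appears on the right-hand side of any dependency, so B must belong to every candidate key.
{B}⁺ = {B}, which is not all of the schema, so we must add further attributes.
{B, C}⁺: C→ADJ adds A, D, J; ABD→CFG adds F, G; ACJ→H adds H → {A, B, C, D, F, G, H, J}. Minimal: {C}⁺ = {A, C, D, H, J}; {B}⁺ = {B} — none reach the full schema.
{A, B, D}⁺: ABD→CFG adds C, F, G; C→ADJ adds J; AF→DH adds H → {A, B, C, D, F, G, H, J}. Minimal: {B, D}⁺ = {B, D}; {A, D}⁺ = {A, D}; {A, B}⁺ = {A, B} — none reach the full schema.
{A, B, F}⁺: AF→DH adds D, H; BDH→G adds G; ABD→CFG adds C; C→ADJ adds J → {A, B, C, D, F, G, H, J}. Minimal: {B, F}⁺ = {B, F, H}; {A, F}⁺ = {A, D, F, H}; {A, B}⁺ = {A, B} — none reach the full schema.
{B, F, J}⁺: BF→H adds H; BHJ→A adds A; AF→DH adds D; BDH→G adds G; ABD→CFG adds C → {A, B, C, D, F, G, H, J}. Minimal: {F, J}⁺ = {F, J}; {B, J}⁺ = {B, J}; {B, F}⁺ = {B, F, H} — none reach the full schema.
{B, D, H, J}⁺: BDH→G adds G; BHJ→A adds A; ABD→CFG adds C, F → {A, B, C, D, F, G, H, J}. Minimal: {D, H, J}⁺ = {D, H, J}; {B, H, J}⁺ = {A, B, H, J}; {B, D, J}⁺ = {B, D, J}; … — none reach the full schema.
Any other superkey contains one of these as a subset, so there are no further candidate keys.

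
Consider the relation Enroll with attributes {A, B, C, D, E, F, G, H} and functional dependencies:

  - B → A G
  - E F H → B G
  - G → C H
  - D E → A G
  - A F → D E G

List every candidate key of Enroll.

Attribute F never appears on the right-hand side of any dependency, so F must belong to every candidate key.
{F}⁺ = {F}, which is not all of the schema, so we must add further attributes.
{A, F}⁺: AF→DEG adds D, E, G; G→CH adds C, H; EFH→BG adds B → {A, B, C, D, E, F, G, H}. Minimal: {F}⁺ = {F}; {A}⁺ = {A} — none reach the full schema.
{B, F}⁺: B→AG adds A, G; G→CH adds C, H; AF→DEG adds D, E → {A, B, C, D, E, F, G, H}. Minimal: {F}⁺ = {F}; {B}⁺ = {A, B, C, G, H} — none reach the full schema.
{D, E, F}⁺: DE→AG adds A, G; G→CH adds C, H; EFH→BG adds B → {A, B, C, D, E, F, G, H}. Minimal: {E, F}⁺ = {E, F}; {D, F}⁺ = {D, F}; {D, E}⁺ = {A, C, D, E, G, H} — none reach the full schema.
{E, F, G}⁺: G→CH adds C, H; EFH→BG adds B; B→AG adds A; AF→DEG adds D → {A, B, C, D, E, F, G, H}. Minimal: {F, G}⁺ = {C, F, G, H}; {E, G}⁺ = {C, E, G, H}; {E, F}⁺ = {E, F} — none reach the full schema.
{E, F, H}⁺: EFH→BG adds B, G; G→CH adds C; B→AG adds A; AF→DEG adds D → {A, B, C, D, E, F, G, H}. Minimal: {F, H}⁺ = {F, H}; {E, H}⁺ = {E, H}; {E, F}⁺ = {E, F} — none reach the full schema.
Any other superkey contains one of these as a subset, so there are no further candidate keys.

{A, F}; {B, F}; {D, E, F}; {E, F, G}; {E, F, H}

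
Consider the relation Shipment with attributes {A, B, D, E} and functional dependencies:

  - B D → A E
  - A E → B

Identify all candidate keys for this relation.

Attribute D never appears on the right-hand side of any dependency, so D must belong to every candidate key.
{D}⁺ = {D}, which is not all of the schema, so we must add further attributes.
{B, D}⁺: BD→AE adds A, E → {A, B, D, E}. Minimal: {D}⁺ = {D}; {B}⁺ = {B} — none reach the full schema.
{A, D, E}⁺: AE→B adds B → {A, B, D, E}. Minimal: {D, E}⁺ = {D, E}; {A, E}⁺ = {A, B, E}; {A, D}⁺ = {A, D} — none reach the full schema.
Any other superkey contains one of these as a subset, so there are no further candidate keys.

{B, D}, {A, D, E}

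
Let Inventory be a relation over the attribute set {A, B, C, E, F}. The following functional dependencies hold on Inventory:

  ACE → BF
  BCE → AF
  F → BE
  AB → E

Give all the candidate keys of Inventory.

{C, F}⁺: F→BE adds B, E; BCE→AF adds A → {A, B, C, E, F}. Minimal: {F}⁺ = {B, E, F}; {C}⁺ = {C} — none reach the full schema.
{A, B, C}⁺: AB→E adds E; ACE→BF adds F → {A, B, C, E, F}. Minimal: {B, C}⁺ = {B, C}; {A, C}⁺ = {A, C}; {A, B}⁺ = {A, B, E} — none reach the full schema.
{A, C, E}⁺: ACE→BF adds B, F → {A, B, C, E, F}. Minimal: {C, E}⁺ = {C, E}; {A, E}⁺ = {A, E}; {A, C}⁺ = {A, C} — none reach the full schema.
{B, C, E}⁺: BCE→AF adds A, F → {A, B, C, E, F}. Minimal: {C, E}⁺ = {C, E}; {B, E}⁺ = {B, E}; {B, C}⁺ = {B, C} — none reach the full schema.

CF, ABC, ACE, BCE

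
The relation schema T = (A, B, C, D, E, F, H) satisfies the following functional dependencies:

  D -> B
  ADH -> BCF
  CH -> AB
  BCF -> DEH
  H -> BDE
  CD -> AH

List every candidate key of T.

AH; CD; CH; BCF

{A, H}⁺: H→BDE adds B, D, E; ADH→BCF adds C, F → {A, B, C, D, E, F, H}. Minimal: {H}⁺ = {B, D, E, H}; {A}⁺ = {A} — none reach the full schema.
{C, D}⁺: D→B adds B; CD→AH adds A, H; ADH→BCF adds F; BCF→DEH adds E → {A, B, C, D, E, F, H}. Minimal: {D}⁺ = {B, D}; {C}⁺ = {C} — none reach the full schema.
{C, H}⁺: CH→AB adds A, B; H→BDE adds D, E; ADH→BCF adds F → {A, B, C, D, E, F, H}. Minimal: {H}⁺ = {B, D, E, H}; {C}⁺ = {C} — none reach the full schema.
{B, C, F}⁺: BCF→DEH adds D, E, H; CD→AH adds A → {A, B, C, D, E, F, H}. Minimal: {C, F}⁺ = {C, F}; {B, F}⁺ = {B, F}; {B, C}⁺ = {B, C} — none reach the full schema.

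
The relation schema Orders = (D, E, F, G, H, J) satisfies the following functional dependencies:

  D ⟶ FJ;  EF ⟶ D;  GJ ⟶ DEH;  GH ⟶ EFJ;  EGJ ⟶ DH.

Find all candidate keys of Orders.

{D, G}⁺: D→FJ adds F, J; GJ→DEH adds E, H → {D, E, F, G, H, J}. Minimal: {G}⁺ = {G}; {D}⁺ = {D, F, J} — none reach the full schema.
{G, H}⁺: GH→EFJ adds E, F, J; EGJ→DH adds D → {D, E, F, G, H, J}. Minimal: {H}⁺ = {H}; {G}⁺ = {G} — none reach the full schema.
{G, J}⁺: GJ→DEH adds D, E, H; GH→EFJ adds F → {D, E, F, G, H, J}. Minimal: {J}⁺ = {J}; {G}⁺ = {G} — none reach the full schema.
{E, F, G}⁺: EF→D adds D; D→FJ adds J; GJ→DEH adds H → {D, E, F, G, H, J}. Minimal: {F, G}⁺ = {F, G}; {E, G}⁺ = {E, G}; {E, F}⁺ = {D, E, F, J} — none reach the full schema.

DG, GH, GJ, EFG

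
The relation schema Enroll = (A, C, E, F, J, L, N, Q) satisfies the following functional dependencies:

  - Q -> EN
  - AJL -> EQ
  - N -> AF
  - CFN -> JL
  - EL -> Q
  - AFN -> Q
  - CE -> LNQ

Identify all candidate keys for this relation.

Attribute C never appears on the right-hand side of any dependency, so C must belong to every candidate key.
{C}⁺ = {C}, which is not all of the schema, so we must add further attributes.
{C, E}⁺: CE→LNQ adds L, N, Q; N→AF adds A, F; CFN→JL adds J → {A, C, E, F, J, L, N, Q}. Minimal: {E}⁺ = {E}; {C}⁺ = {C} — none reach the full schema.
{C, N}⁺: N→AF adds A, F; CFN→JL adds J, L; AFN→Q adds Q; Q→EN adds E → {A, C, E, F, J, L, N, Q}. Minimal: {N}⁺ = {A, E, F, N, Q}; {C}⁺ = {C} — none reach the full schema.
{C, Q}⁺: Q→EN adds E, N; N→AF adds A, F; CFN→JL adds J, L → {A, C, E, F, J, L, N, Q}. Minimal: {Q}⁺ = {A, E, F, N, Q}; {C}⁺ = {C} — none reach the full schema.
{A, C, J, L}⁺: AJL→EQ adds E, Q; CE→LNQ adds N; N→AF adds F → {A, C, E, F, J, L, N, Q}. Minimal: {C, J, L}⁺ = {C, J, L}; {A, J, L}⁺ = {A, E, F, J, L, N, Q}; {A, C, L}⁺ = {A, C, L}; … — none reach the full schema.

{C, E}; {C, N}; {C, Q}; {A, C, J, L}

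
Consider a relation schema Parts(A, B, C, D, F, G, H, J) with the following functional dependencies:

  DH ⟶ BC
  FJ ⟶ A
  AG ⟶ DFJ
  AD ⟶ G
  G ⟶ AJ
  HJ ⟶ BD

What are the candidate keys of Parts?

{G, H}⁺: G→AJ adds A, J; HJ→BD adds B, D; DH→BC adds C; AG→DFJ adds F → {A, B, C, D, F, G, H, J}. Minimal: {H}⁺ = {H}; {G}⁺ = {A, D, F, G, J} — none reach the full schema.
{A, D, H}⁺: DH→BC adds B, C; AD→G adds G; G→AJ adds J; AG→DFJ adds F → {A, B, C, D, F, G, H, J}. Minimal: {D, H}⁺ = {B, C, D, H}; {A, H}⁺ = {A, H}; {A, D}⁺ = {A, D, F, G, J} — none reach the full schema.
{A, H, J}⁺: HJ→BD adds B, D; DH→BC adds C; AD→G adds G; AG→DFJ adds F → {A, B, C, D, F, G, H, J}. Minimal: {H, J}⁺ = {B, C, D, H, J}; {A, J}⁺ = {A, J}; {A, H}⁺ = {A, H} — none reach the full schema.
{F, H, J}⁺: FJ→A adds A; HJ→BD adds B, D; DH→BC adds C; AD→G adds G → {A, B, C, D, F, G, H, J}. Minimal: {H, J}⁺ = {B, C, D, H, J}; {F, J}⁺ = {A, F, J}; {F, H}⁺ = {F, H} — none reach the full schema.
Any other superkey contains one of these as a subset, so there are no further candidate keys.

GH, ADH, AHJ, FHJ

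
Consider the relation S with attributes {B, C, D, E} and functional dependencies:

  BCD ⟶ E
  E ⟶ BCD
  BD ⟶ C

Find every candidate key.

{E}; {B, D}

{E}⁺: E→BCD adds B, C, D → {B, C, D, E}.
{B, D}⁺: BD→C adds C; BCD→E adds E → {B, C, D, E}. Minimal: {D}⁺ = {D}; {B}⁺ = {B} — none reach the full schema.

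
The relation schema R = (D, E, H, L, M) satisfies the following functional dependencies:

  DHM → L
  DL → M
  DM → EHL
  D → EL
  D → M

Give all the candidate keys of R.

Attribute D never appears on the right-hand side of any dependency, so D must belong to every candidate key.
{D}⁺ = {D, E, H, L, M}, which is all of the schema, so {D} is the only candidate key.

{D}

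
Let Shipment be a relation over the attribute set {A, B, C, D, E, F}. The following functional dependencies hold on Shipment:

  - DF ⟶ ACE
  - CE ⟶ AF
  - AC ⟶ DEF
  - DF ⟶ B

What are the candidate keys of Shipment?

(A, C), (C, E), (D, F)

{A, C}⁺: AC→DEF adds D, E, F; DF→B adds B → {A, B, C, D, E, F}. Minimal: {C}⁺ = {C}; {A}⁺ = {A} — none reach the full schema.
{C, E}⁺: CE→AF adds A, F; AC→DEF adds D; DF→B adds B → {A, B, C, D, E, F}. Minimal: {E}⁺ = {E}; {C}⁺ = {C} — none reach the full schema.
{D, F}⁺: DF→ACE adds A, C, E; DF→B adds B → {A, B, C, D, E, F}. Minimal: {F}⁺ = {F}; {D}⁺ = {D} — none reach the full schema.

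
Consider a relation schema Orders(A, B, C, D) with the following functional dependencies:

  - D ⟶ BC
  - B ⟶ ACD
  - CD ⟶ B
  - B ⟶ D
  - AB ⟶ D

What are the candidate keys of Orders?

{B}; {D}

{B}⁺: B→ACD adds A, C, D → {A, B, C, D}.
{D}⁺: D→BC adds B, C; B→ACD adds A → {A, B, C, D}.
Any other superkey contains one of these as a subset, so there are no further candidate keys.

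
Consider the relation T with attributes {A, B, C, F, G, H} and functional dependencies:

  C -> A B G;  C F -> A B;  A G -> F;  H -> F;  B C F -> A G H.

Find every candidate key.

Attribute C never appears on the right-hand side of any dependency, so C must belong to every candidate key.
{C}⁺ = {A, B, C, F, G, H}, which is all of the schema, so {C} is the only candidate key.

(C)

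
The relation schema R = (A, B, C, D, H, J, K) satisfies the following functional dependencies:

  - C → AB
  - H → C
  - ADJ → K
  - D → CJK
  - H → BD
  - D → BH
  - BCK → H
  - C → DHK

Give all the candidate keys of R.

{C}⁺: C→AB adds A, B; C→DHK adds D, H, K; D→CJK adds J → {A, B, C, D, H, J, K}.
{D}⁺: D→CJK adds C, J, K; D→BH adds B, H; C→AB adds A → {A, B, C, D, H, J, K}.
{H}⁺: H→C adds C; H→BD adds B, D; C→DHK adds K; C→AB adds A; D→CJK adds J → {A, B, C, D, H, J, K}.
Any other superkey contains one of these as a subset, so there are no further candidate keys.

C; D; H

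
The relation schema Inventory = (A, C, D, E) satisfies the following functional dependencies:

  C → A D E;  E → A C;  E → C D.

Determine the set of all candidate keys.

{C}; {E}

{C}⁺: C→ADE adds A, D, E → {A, C, D, E}.
{E}⁺: E→AC adds A, C; E→CD adds D → {A, C, D, E}.
Any other superkey contains one of these as a subset, so there are no further candidate keys.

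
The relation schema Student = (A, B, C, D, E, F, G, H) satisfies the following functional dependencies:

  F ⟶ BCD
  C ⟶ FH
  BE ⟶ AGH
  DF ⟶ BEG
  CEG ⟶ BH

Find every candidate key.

{C}, {F}

{C}⁺: C→FH adds F, H; F→BCD adds B, D; DF→BEG adds E, G; BE→AGH adds A → {A, B, C, D, E, F, G, H}.
{F}⁺: F→BCD adds B, C, D; C→FH adds H; DF→BEG adds E, G; BE→AGH adds A → {A, B, C, D, E, F, G, H}.
Any other superkey contains one of these as a subset, so there are no further candidate keys.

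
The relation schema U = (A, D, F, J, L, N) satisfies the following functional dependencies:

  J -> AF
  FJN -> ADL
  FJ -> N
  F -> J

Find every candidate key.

F, J

{F}⁺: F→J adds J; J→AF adds A; FJ→N adds N; FJN→ADL adds D, L → {A, D, F, J, L, N}.
{J}⁺: J→AF adds A, F; FJ→N adds N; FJN→ADL adds D, L → {A, D, F, J, L, N}.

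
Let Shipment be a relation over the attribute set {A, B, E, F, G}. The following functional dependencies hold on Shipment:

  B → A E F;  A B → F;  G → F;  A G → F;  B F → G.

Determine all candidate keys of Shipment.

{B}

Attribute B never appears on the right-hand side of any dependency, so B must belong to every candidate key.
{B}⁺ = {A, B, E, F, G}, which is all of the schema, so {B} is the only candidate key.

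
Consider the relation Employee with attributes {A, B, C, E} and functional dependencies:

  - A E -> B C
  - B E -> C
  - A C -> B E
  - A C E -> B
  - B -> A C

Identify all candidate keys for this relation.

{B}⁺: B→AC adds A, C; AC→BE adds E → {A, B, C, E}.
{A, C}⁺: AC→BE adds B, E → {A, B, C, E}. Minimal: {C}⁺ = {C}; {A}⁺ = {A} — none reach the full schema.
{A, E}⁺: AE→BC adds B, C → {A, B, C, E}. Minimal: {E}⁺ = {E}; {A}⁺ = {A} — none reach the full schema.

{B}, {A, C}, {A, E}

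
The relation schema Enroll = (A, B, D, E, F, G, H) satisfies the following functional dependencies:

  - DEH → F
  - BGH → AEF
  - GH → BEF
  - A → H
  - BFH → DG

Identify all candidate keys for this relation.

{A, G}, {G, H}, {A, B, F}, {B, F, H}, {A, B, D, E}, {B, D, E, H}

{A, G}⁺: A→H adds H; GH→BEF adds B, E, F; BFH→DG adds D → {A, B, D, E, F, G, H}.
{G, H}⁺: GH→BEF adds B, E, F; BFH→DG adds D; BGH→AEF adds A → {A, B, D, E, F, G, H}.
{A, B, F}⁺: A→H adds H; BFH→DG adds D, G; BGH→AEF adds E → {A, B, D, E, F, G, H}.
{B, F, H}⁺: BFH→DG adds D, G; BGH→AEF adds A, E → {A, B, D, E, F, G, H}.
{A, B, D, E}⁺: A→H adds H; DEH→F adds F; BFH→DG adds G → {A, B, D, E, F, G, H}.
{B, D, E, H}⁺: DEH→F adds F; BFH→DG adds G; BGH→AEF adds A → {A, B, D, E, F, G, H}.
Any other superkey contains one of these as a subset, so there are no further candidate keys.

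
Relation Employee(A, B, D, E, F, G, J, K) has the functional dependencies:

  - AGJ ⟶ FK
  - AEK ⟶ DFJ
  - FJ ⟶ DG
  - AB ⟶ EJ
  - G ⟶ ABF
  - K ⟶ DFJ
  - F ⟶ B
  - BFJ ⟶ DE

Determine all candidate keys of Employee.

{G}⁺: G→ABF adds A, B, F; AB→EJ adds E, J; BFJ→DE adds D; AGJ→FK adds K → {A, B, D, E, F, G, J, K}.
{K}⁺: K→DFJ adds D, F, J; F→B adds B; BFJ→DE adds E; FJ→DG adds G; G→ABF adds A → {A, B, D, E, F, G, J, K}.
{A, F}⁺: F→B adds B; AB→EJ adds E, J; BFJ→DE adds D; FJ→DG adds G; AGJ→FK adds K → {A, B, D, E, F, G, J, K}. Minimal: {F}⁺ = {B, F}; {A}⁺ = {A} — none reach the full schema.
{F, J}⁺: FJ→DG adds D, G; G→ABF adds A, B; BFJ→DE adds E; AGJ→FK adds K → {A, B, D, E, F, G, J, K}. Minimal: {J}⁺ = {J}; {F}⁺ = {B, F} — none reach the full schema.

(G); (K); (A, F); (F, J)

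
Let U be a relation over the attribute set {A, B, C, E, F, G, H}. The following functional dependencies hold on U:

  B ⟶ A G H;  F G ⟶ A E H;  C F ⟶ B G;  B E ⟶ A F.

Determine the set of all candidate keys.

Attribute C never appears on the right-hand side of any dependency, so C must belong to every candidate key.
{C}⁺ = {C}, which is not all of the schema, so we must add further attributes.
{C, F}⁺: CF→BG adds B, G; B→AGH adds A, H; FG→AEH adds E → {A, B, C, E, F, G, H}.
{B, C, E}⁺: B→AGH adds A, G, H; BE→AF adds F → {A, B, C, E, F, G, H}.
Any other superkey contains one of these as a subset, so there are no further candidate keys.

{C, F}, {B, C, E}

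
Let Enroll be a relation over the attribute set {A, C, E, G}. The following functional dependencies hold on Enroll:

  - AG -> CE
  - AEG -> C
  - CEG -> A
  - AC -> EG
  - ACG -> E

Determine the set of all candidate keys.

{A, C}⁺: AC→EG adds E, G → {A, C, E, G}. Minimal: {C}⁺ = {C}; {A}⁺ = {A} — none reach the full schema.
{A, G}⁺: AG→CE adds C, E → {A, C, E, G}. Minimal: {G}⁺ = {G}; {A}⁺ = {A} — none reach the full schema.
{C, E, G}⁺: CEG→A adds A → {A, C, E, G}. Minimal: {E, G}⁺ = {E, G}; {C, G}⁺ = {C, G}; {C, E}⁺ = {C, E} — none reach the full schema.
Any other superkey contains one of these as a subset, so there are no further candidate keys.

(A, C), (A, G), (C, E, G)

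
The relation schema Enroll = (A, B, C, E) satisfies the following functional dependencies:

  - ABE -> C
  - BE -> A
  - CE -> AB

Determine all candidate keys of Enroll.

{B, E}; {C, E}

Attribute E never appears on the right-hand side of any dependency, so E must belong to every candidate key.
{E}⁺ = {E}, which is not all of the schema, so we must add further attributes.
{B, E}⁺: BE→A adds A; ABE→C adds C → {A, B, C, E}. Minimal: {E}⁺ = {E}; {B}⁺ = {B} — none reach the full schema.
{C, E}⁺: CE→AB adds A, B → {A, B, C, E}. Minimal: {E}⁺ = {E}; {C}⁺ = {C} — none reach the full schema.
Any other superkey contains one of these as a subset, so there are no further candidate keys.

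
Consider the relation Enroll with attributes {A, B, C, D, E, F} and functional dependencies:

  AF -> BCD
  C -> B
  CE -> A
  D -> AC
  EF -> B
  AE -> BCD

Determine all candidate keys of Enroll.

AEF, CEF, DEF

Attributes E, F never appear on any right-hand side, so every candidate key must contain {E, F}.
{E, F}⁺ = {B, E, F}, which is not all of the schema, so we must add further attributes.
{A, E, F}⁺: AF→BCD adds B, C, D → {A, B, C, D, E, F}.
{C, E, F}⁺: C→B adds B; CE→A adds A; AE→BCD adds D → {A, B, C, D, E, F}.
{D, E, F}⁺: D→AC adds A, C; EF→B adds B → {A, B, C, D, E, F}.
Any other superkey contains one of these as a subset, so there are no further candidate keys.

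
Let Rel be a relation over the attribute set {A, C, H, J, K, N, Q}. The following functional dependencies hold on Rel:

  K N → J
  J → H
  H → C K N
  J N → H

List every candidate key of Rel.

{A, H, Q}⁺: H→CKN adds C, K, N; KN→J adds J → {A, C, H, J, K, N, Q}. Minimal: {H, Q}⁺ = {C, H, J, K, N, Q}; {A, Q}⁺ = {A, Q}; {A, H}⁺ = {A, C, H, J, K, N} — none reach the full schema.
{A, J, Q}⁺: J→H adds H; H→CKN adds C, K, N → {A, C, H, J, K, N, Q}. Minimal: {J, Q}⁺ = {C, H, J, K, N, Q}; {A, Q}⁺ = {A, Q}; {A, J}⁺ = {A, C, H, J, K, N} — none reach the full schema.
{A, K, N, Q}⁺: KN→J adds J; J→H adds H; H→CKN adds C → {A, C, H, J, K, N, Q}. Minimal: {K, N, Q}⁺ = {C, H, J, K, N, Q}; {A, N, Q}⁺ = {A, N, Q}; {A, K, Q}⁺ = {A, K, Q}; … — none reach the full schema.

{A, H, Q}, {A, J, Q}, {A, K, N, Q}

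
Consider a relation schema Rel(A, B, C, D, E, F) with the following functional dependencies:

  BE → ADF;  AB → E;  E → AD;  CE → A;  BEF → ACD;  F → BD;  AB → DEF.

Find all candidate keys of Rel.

{A, B}⁺: AB→E adds E; E→AD adds D; AB→DEF adds F; BEF→ACD adds C → {A, B, C, D, E, F}.
{A, F}⁺: F→BD adds B, D; AB→DEF adds E; BEF→ACD adds C → {A, B, C, D, E, F}.
{B, E}⁺: BE→ADF adds A, D, F; BEF→ACD adds C → {A, B, C, D, E, F}.
{E, F}⁺: E→AD adds A, D; F→BD adds B; BEF→ACD adds C → {A, B, C, D, E, F}.

(A, B), (A, F), (B, E), (E, F)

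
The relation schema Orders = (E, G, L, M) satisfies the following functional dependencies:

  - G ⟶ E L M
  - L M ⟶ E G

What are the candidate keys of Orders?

{G}⁺: G→ELM adds E, L, M → {E, G, L, M}.
{L, M}⁺: LM→EG adds E, G → {E, G, L, M}. Minimal: {M}⁺ = {M}; {L}⁺ = {L} — none reach the full schema.
Any other superkey contains one of these as a subset, so there are no further candidate keys.

{G}, {L, M}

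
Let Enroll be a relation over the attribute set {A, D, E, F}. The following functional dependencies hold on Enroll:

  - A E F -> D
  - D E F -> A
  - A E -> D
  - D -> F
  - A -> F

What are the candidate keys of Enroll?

{A, E}⁺: AE→D adds D; D→F adds F → {A, D, E, F}.
{D, E}⁺: D→F adds F; DEF→A adds A → {A, D, E, F}.

{A, E}; {D, E}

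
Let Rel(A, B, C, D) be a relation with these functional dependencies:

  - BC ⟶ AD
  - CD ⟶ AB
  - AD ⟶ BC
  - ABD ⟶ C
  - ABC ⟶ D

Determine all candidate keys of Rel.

{A, D}⁺: AD→BC adds B, C → {A, B, C, D}.
{B, C}⁺: BC→AD adds A, D → {A, B, C, D}.
{C, D}⁺: CD→AB adds A, B → {A, B, C, D}.
Any other superkey contains one of these as a subset, so there are no further candidate keys.

AD, BC, CD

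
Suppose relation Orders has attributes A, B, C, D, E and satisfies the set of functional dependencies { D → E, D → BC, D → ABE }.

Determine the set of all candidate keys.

(D)

Attribute D never appears on the right-hand side of any dependency, so D must belong to every candidate key.
{D}⁺ = {A, B, C, D, E}, which is all of the schema, so {D} is the only candidate key.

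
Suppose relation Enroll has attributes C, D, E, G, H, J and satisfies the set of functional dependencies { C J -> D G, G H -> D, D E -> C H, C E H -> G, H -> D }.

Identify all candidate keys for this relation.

{C, E, J}⁺: CJ→DG adds D, G; DE→CH adds H → {C, D, E, G, H, J}. Minimal: {E, J}⁺ = {E, J}; {C, J}⁺ = {C, D, G, J}; {C, E}⁺ = {C, E} — none reach the full schema.
{D, E, J}⁺: DE→CH adds C, H; CEH→G adds G → {C, D, E, G, H, J}. Minimal: {E, J}⁺ = {E, J}; {D, J}⁺ = {D, J}; {D, E}⁺ = {C, D, E, G, H} — none reach the full schema.
{E, H, J}⁺: H→D adds D; DE→CH adds C; CEH→G adds G → {C, D, E, G, H, J}. Minimal: {H, J}⁺ = {D, H, J}; {E, J}⁺ = {E, J}; {E, H}⁺ = {C, D, E, G, H} — none reach the full schema.

{C, E, J}, {D, E, J}, {E, H, J}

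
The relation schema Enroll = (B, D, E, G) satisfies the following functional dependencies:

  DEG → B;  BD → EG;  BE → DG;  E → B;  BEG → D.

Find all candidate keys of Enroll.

E; BD

{E}⁺: E→B adds B; BE→DG adds D, G → {B, D, E, G}.
{B, D}⁺: BD→EG adds E, G → {B, D, E, G}. Minimal: {D}⁺ = {D}; {B}⁺ = {B} — none reach the full schema.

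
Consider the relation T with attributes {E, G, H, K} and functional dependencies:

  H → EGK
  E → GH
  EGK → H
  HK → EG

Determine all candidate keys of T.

{E}⁺: E→GH adds G, H; H→EGK adds K → {E, G, H, K}.
{H}⁺: H→EGK adds E, G, K → {E, G, H, K}.

{E}, {H}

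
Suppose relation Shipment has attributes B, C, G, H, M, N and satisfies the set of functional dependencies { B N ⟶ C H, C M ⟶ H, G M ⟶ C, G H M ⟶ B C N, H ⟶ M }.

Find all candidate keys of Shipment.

GH, GM, BGN

Attribute G never appears on the right-hand side of any dependency, so G must belong to every candidate key.
{G}⁺ = {G}, which is not all of the schema, so we must add further attributes.
{G, H}⁺: H→M adds M; GM→C adds C; GHM→BCN adds B, N → {B, C, G, H, M, N}.
{G, M}⁺: GM→C adds C; CM→H adds H; GHM→BCN adds B, N → {B, C, G, H, M, N}.
{B, G, N}⁺: BN→CH adds C, H; H→M adds M → {B, C, G, H, M, N}.
Any other superkey contains one of these as a subset, so there are no further candidate keys.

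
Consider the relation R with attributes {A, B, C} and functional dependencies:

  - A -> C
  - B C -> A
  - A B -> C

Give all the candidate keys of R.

AB, BC

Attribute B never appears on the right-hand side of any dependency, so B must belong to every candidate key.
{B}⁺ = {B}, which is not all of the schema, so we must add further attributes.
{A, B}⁺: A→C adds C → {A, B, C}.
{B, C}⁺: BC→A adds A → {A, B, C}.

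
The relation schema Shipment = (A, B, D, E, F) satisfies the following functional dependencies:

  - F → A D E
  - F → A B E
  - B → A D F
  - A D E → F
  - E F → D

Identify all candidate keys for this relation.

{B}⁺: B→ADF adds A, D, F; F→ADE adds E → {A, B, D, E, F}.
{F}⁺: F→ADE adds A, D, E; F→ABE adds B → {A, B, D, E, F}.
{A, D, E}⁺: ADE→F adds F; F→ABE adds B → {A, B, D, E, F}. Minimal: {D, E}⁺ = {D, E}; {A, E}⁺ = {A, E}; {A, D}⁺ = {A, D} — none reach the full schema.
Any other superkey contains one of these as a subset, so there are no further candidate keys.

B, F, ADE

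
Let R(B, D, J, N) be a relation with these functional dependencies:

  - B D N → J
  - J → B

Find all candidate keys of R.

Attributes D, N never appear on any right-hand side, so every candidate key must contain {D, N}.
{D, N}⁺ = {D, N}, which is not all of the schema, so we must add further attributes.
{B, D, N}⁺: BDN→J adds J → {B, D, J, N}. Minimal: {D, N}⁺ = {D, N}; {B, N}⁺ = {B, N}; {B, D}⁺ = {B, D} — none reach the full schema.
{D, J, N}⁺: J→B adds B → {B, D, J, N}. Minimal: {J, N}⁺ = {B, J, N}; {D, N}⁺ = {D, N}; {D, J}⁺ = {B, D, J} — none reach the full schema.
Any other superkey contains one of these as a subset, so there are no further candidate keys.

{B, D, N}, {D, J, N}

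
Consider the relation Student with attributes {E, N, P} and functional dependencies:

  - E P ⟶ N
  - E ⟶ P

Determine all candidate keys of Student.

Attribute E never appears on the right-hand side of any dependency, so E must belong to every candidate key.
{E}⁺ = {E, N, P}, which is all of the schema, so {E} is the only candidate key.

{E}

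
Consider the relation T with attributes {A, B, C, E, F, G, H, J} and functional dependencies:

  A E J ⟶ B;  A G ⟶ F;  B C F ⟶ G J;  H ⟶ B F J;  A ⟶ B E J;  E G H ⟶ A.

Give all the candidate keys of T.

{A, C, H}; {C, E, H}

Attributes C, H never appear on any right-hand side, so every candidate key must contain {C, H}.
{C, H}⁺ = {B, C, F, G, H, J}, which is not all of the schema, so we must add further attributes.
{A, C, H}⁺: H→BFJ adds B, F, J; A→BEJ adds E; BCF→GJ adds G → {A, B, C, E, F, G, H, J}. Minimal: {C, H}⁺ = {B, C, F, G, H, J}; {A, H}⁺ = {A, B, E, F, H, J}; {A, C}⁺ = {A, B, C, E, J} — none reach the full schema.
{C, E, H}⁺: H→BFJ adds B, F, J; BCF→GJ adds G; EGH→A adds A → {A, B, C, E, F, G, H, J}. Minimal: {E, H}⁺ = {B, E, F, H, J}; {C, H}⁺ = {B, C, F, G, H, J}; {C, E}⁺ = {C, E} — none reach the full schema.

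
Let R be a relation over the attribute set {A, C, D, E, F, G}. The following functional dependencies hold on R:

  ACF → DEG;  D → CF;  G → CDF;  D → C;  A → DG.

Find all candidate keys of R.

Attribute A never appears on the right-hand side of any dependency, so A must belong to every candidate key.
{A}⁺ = {A, C, D, E, F, G}, which is all of the schema, so {A} is the only candidate key.

{A}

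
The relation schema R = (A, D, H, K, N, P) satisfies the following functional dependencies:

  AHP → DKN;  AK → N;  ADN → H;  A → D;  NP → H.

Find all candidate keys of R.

{A, H, P}; {A, K, P}; {A, N, P}

{A, H, P}⁺: AHP→DKN adds D, K, N → {A, D, H, K, N, P}. Minimal: {H, P}⁺ = {H, P}; {A, P}⁺ = {A, D, P}; {A, H}⁺ = {A, D, H} — none reach the full schema.
{A, K, P}⁺: AK→N adds N; A→D adds D; NP→H adds H → {A, D, H, K, N, P}. Minimal: {K, P}⁺ = {K, P}; {A, P}⁺ = {A, D, P}; {A, K}⁺ = {A, D, H, K, N} — none reach the full schema.
{A, N, P}⁺: A→D adds D; NP→H adds H; AHP→DKN adds K → {A, D, H, K, N, P}. Minimal: {N, P}⁺ = {H, N, P}; {A, P}⁺ = {A, D, P}; {A, N}⁺ = {A, D, H, N} — none reach the full schema.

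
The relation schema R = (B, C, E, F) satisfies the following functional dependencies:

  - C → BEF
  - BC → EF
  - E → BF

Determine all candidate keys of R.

Attribute C never appears on the right-hand side of any dependency, so C must belong to every candidate key.
{C}⁺ = {B, C, E, F}, which is all of the schema, so {C} is the only candidate key.

(C)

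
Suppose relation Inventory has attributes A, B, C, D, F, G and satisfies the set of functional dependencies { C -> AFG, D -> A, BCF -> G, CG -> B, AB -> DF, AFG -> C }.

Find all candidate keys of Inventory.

{C}, {A, B, G}, {A, F, G}, {B, D, G}, {D, F, G}

{C}⁺: C→AFG adds A, F, G; CG→B adds B; AB→DF adds D → {A, B, C, D, F, G}.
{A, B, G}⁺: AB→DF adds D, F; AFG→C adds C → {A, B, C, D, F, G}. Minimal: {B, G}⁺ = {B, G}; {A, G}⁺ = {A, G}; {A, B}⁺ = {A, B, D, F} — none reach the full schema.
{A, F, G}⁺: AFG→C adds C; CG→B adds B; AB→DF adds D → {A, B, C, D, F, G}. Minimal: {F, G}⁺ = {F, G}; {A, G}⁺ = {A, G}; {A, F}⁺ = {A, F} — none reach the full schema.
{B, D, G}⁺: D→A adds A; AB→DF adds F; AFG→C adds C → {A, B, C, D, F, G}. Minimal: {D, G}⁺ = {A, D, G}; {B, G}⁺ = {B, G}; {B, D}⁺ = {A, B, D, F} — none reach the full schema.
{D, F, G}⁺: D→A adds A; AFG→C adds C; CG→B adds B → {A, B, C, D, F, G}. Minimal: {F, G}⁺ = {F, G}; {D, G}⁺ = {A, D, G}; {D, F}⁺ = {A, D, F} — none reach the full schema.
Any other superkey contains one of these as a subset, so there are no further candidate keys.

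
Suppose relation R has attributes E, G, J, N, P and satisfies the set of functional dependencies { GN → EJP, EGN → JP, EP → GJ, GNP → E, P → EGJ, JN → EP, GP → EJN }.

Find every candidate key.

P; GN; JN

{P}⁺: P→EGJ adds E, G, J; GP→EJN adds N → {E, G, J, N, P}.
{G, N}⁺: GN→EJP adds E, J, P → {E, G, J, N, P}. Minimal: {N}⁺ = {N}; {G}⁺ = {G} — none reach the full schema.
{J, N}⁺: JN→EP adds E, P; EP→GJ adds G → {E, G, J, N, P}. Minimal: {N}⁺ = {N}; {J}⁺ = {J} — none reach the full schema.
Any other superkey contains one of these as a subset, so there are no further candidate keys.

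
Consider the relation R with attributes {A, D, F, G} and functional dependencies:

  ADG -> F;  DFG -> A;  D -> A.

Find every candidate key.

Attributes D, G never appear on any right-hand side, so every candidate key must contain {D, G}.
{D, G}⁺ = {A, D, F, G}, which is all of the schema, so {D, G} is the only candidate key.

{D, G}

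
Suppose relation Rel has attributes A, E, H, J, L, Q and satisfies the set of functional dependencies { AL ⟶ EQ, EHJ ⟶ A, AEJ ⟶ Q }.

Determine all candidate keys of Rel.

Attributes H, J, L never appear on any right-hand side, so every candidate key must contain {H, J, L}.
{H, J, L}⁺ = {H, J, L}, which is not all of the schema, so we must add further attributes.
{A, H, J, L}⁺: AL→EQ adds E, Q → {A, E, H, J, L, Q}. Minimal: {H, J, L}⁺ = {H, J, L}; {A, J, L}⁺ = {A, E, J, L, Q}; {A, H, L}⁺ = {A, E, H, L, Q}; … — none reach the full schema.
{E, H, J, L}⁺: EHJ→A adds A; AEJ→Q adds Q → {A, E, H, J, L, Q}. Minimal: {H, J, L}⁺ = {H, J, L}; {E, J, L}⁺ = {E, J, L}; {E, H, L}⁺ = {E, H, L}; … — none reach the full schema.
Any other superkey contains one of these as a subset, so there are no further candidate keys.

(A, H, J, L); (E, H, J, L)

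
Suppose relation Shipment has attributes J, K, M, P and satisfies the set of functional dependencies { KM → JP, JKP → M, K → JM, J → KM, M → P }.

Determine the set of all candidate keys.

{J}, {K}

{J}⁺: J→KM adds K, M; M→P adds P → {J, K, M, P}.
{K}⁺: K→JM adds J, M; M→P adds P → {J, K, M, P}.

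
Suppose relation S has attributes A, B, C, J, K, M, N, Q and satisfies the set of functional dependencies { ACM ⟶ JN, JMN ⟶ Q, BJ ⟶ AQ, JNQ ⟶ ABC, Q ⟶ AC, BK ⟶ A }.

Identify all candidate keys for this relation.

{K, M, Q}⁺: Q→AC adds A, C; ACM→JN adds J, N; JNQ→ABC adds B → {A, B, C, J, K, M, N, Q}.
{A, C, K, M}⁺: ACM→JN adds J, N; JMN→Q adds Q; JNQ→ABC adds B → {A, B, C, J, K, M, N, Q}.
{B, C, K, M}⁺: BK→A adds A; ACM→JN adds J, N; JMN→Q adds Q → {A, B, C, J, K, M, N, Q}.
{B, J, K, M}⁺: BJ→AQ adds A, Q; Q→AC adds C; ACM→JN adds N → {A, B, C, J, K, M, N, Q}.
{J, K, M, N}⁺: JMN→Q adds Q; JNQ→ABC adds A, B, C → {A, B, C, J, K, M, N, Q}.
Any other superkey contains one of these as a subset, so there are no further candidate keys.

{K, M, Q}, {A, C, K, M}, {B, C, K, M}, {B, J, K, M}, {J, K, M, N}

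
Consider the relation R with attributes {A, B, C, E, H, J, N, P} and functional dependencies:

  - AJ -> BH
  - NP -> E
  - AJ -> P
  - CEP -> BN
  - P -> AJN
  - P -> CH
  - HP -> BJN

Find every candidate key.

{P}⁺: P→AJN adds A, J, N; P→CH adds C, H; HP→BJN adds B; NP→E adds E → {A, B, C, E, H, J, N, P}.
{A, J}⁺: AJ→BH adds B, H; AJ→P adds P; P→AJN adds N; P→CH adds C; NP→E adds E → {A, B, C, E, H, J, N, P}.

P, AJ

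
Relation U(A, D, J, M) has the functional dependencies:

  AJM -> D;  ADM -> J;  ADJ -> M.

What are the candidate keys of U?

{A, D, J}, {A, D, M}, {A, J, M}

Attribute A never appears on the right-hand side of any dependency, so A must belong to every candidate key.
{A}⁺ = {A}, which is not all of the schema, so we must add further attributes.
{A, D, J}⁺: ADJ→M adds M → {A, D, J, M}.
{A, D, M}⁺: ADM→J adds J → {A, D, J, M}.
{A, J, M}⁺: AJM→D adds D → {A, D, J, M}.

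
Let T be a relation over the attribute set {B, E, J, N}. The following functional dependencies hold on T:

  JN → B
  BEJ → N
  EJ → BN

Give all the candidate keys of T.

{E, J}⁺: EJ→BN adds B, N → {B, E, J, N}.
No other minimal superkey exists.

{E, J}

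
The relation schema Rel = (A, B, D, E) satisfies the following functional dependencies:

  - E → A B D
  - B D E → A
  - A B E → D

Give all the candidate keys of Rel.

E

Attribute E never appears on the right-hand side of any dependency, so E must belong to every candidate key.
{E}⁺ = {A, B, D, E}, which is all of the schema, so {E} is the only candidate key.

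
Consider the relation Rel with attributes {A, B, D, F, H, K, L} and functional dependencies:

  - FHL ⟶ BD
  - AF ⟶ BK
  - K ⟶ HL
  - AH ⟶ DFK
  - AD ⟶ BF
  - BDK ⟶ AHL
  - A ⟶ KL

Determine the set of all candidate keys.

{A}⁺: A→KL adds K, L; K→HL adds H; AH→DFK adds D, F; AD→BF adds B → {A, B, D, F, H, K, L}.
{F, K}⁺: K→HL adds H, L; FHL→BD adds B, D; BDK→AHL adds A → {A, B, D, F, H, K, L}. Minimal: {K}⁺ = {H, K, L}; {F}⁺ = {F} — none reach the full schema.
{B, D, K}⁺: K→HL adds H, L; BDK→AHL adds A; AH→DFK adds F → {A, B, D, F, H, K, L}. Minimal: {D, K}⁺ = {D, H, K, L}; {B, K}⁺ = {B, H, K, L}; {B, D}⁺ = {B, D} — none reach the full schema.
Any other superkey contains one of these as a subset, so there are no further candidate keys.

(A), (F, K), (B, D, K)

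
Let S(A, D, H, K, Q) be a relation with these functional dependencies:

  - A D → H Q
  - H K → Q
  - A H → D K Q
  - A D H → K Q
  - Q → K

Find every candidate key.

{A, D}, {A, H}

Attribute A never appears on the right-hand side of any dependency, so A must belong to every candidate key.
{A}⁺ = {A}, which is not all of the schema, so we must add further attributes.
{A, D}⁺: AD→HQ adds H, Q; AH→DKQ adds K → {A, D, H, K, Q}.
{A, H}⁺: AH→DKQ adds D, K, Q → {A, D, H, K, Q}.
Any other superkey contains one of these as a subset, so there are no further candidate keys.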